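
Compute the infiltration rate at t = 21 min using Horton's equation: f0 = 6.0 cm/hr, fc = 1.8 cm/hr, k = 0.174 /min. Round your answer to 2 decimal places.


Step 1: f = fc + (f0 - fc) * exp(-k * t)
Step 2: exp(-0.174 * 21) = 0.025887
Step 3: f = 1.8 + (6.0 - 1.8) * 0.025887
Step 4: f = 1.8 + 4.2 * 0.025887
Step 5: f = 1.91 cm/hr

1.91


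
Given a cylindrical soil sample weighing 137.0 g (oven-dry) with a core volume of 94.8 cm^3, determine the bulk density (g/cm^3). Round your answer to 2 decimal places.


Step 1: Identify the formula: BD = dry mass / volume
Step 2: Substitute values: BD = 137.0 / 94.8
Step 3: BD = 1.45 g/cm^3

1.45


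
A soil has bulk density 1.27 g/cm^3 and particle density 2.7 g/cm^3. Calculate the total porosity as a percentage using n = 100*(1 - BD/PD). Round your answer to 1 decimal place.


Step 1: Formula: n = 100 * (1 - BD / PD)
Step 2: n = 100 * (1 - 1.27 / 2.7)
Step 3: n = 100 * (1 - 0.47037)
Step 4: n = 53.0%

53.0


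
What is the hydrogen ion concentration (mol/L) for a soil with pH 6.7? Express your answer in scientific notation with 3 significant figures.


Step 1: [H+] = 10^(-pH)
Step 2: [H+] = 10^(-6.7)
Step 3: [H+] = 2.00e-07 mol/L

2.00e-07


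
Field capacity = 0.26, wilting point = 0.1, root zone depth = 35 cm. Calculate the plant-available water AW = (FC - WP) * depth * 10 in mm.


Step 1: Available water = (FC - WP) * depth * 10
Step 2: AW = (0.26 - 0.1) * 35 * 10
Step 3: AW = 0.16 * 35 * 10
Step 4: AW = 56.0 mm

56.0


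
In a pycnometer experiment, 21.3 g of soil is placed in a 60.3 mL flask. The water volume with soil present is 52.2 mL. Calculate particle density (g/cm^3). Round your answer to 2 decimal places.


Step 1: Volume of solids = flask volume - water volume with soil
Step 2: V_solids = 60.3 - 52.2 = 8.1 mL
Step 3: Particle density = mass / V_solids = 21.3 / 8.1 = 2.63 g/cm^3

2.63


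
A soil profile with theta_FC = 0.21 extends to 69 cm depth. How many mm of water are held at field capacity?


Step 1: Water (mm) = theta_FC * depth (cm) * 10
Step 2: Water = 0.21 * 69 * 10
Step 3: Water = 144.9 mm

144.9


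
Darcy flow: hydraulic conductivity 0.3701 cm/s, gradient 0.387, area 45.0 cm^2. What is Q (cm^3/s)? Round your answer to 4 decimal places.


Step 1: Apply Darcy's law: Q = K * i * A
Step 2: Q = 0.3701 * 0.387 * 45.0
Step 3: Q = 6.4453 cm^3/s

6.4453


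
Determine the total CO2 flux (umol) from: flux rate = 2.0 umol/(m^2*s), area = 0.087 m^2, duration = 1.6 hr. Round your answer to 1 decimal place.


Step 1: Convert time to seconds: 1.6 hr * 3600 = 5760.0 s
Step 2: Total = flux * area * time_s
Step 3: Total = 2.0 * 0.087 * 5760.0
Step 4: Total = 1002.2 umol

1002.2


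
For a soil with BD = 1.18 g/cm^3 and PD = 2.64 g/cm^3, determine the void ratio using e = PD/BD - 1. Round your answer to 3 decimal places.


Step 1: e = PD / BD - 1
Step 2: e = 2.64 / 1.18 - 1
Step 3: e = 2.23729 - 1
Step 4: e = 1.237

1.237


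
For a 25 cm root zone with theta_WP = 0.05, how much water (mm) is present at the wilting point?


Step 1: Water (mm) = theta_WP * depth * 10
Step 2: Water = 0.05 * 25 * 10
Step 3: Water = 12.5 mm

12.5


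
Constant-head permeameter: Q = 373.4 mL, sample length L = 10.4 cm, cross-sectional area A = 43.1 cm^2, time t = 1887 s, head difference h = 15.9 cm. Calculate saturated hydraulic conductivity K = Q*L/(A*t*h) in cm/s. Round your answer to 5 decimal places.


Step 1: K = Q * L / (A * t * h)
Step 2: Numerator = 373.4 * 10.4 = 3883.36
Step 3: Denominator = 43.1 * 1887 * 15.9 = 1293142.23
Step 4: K = 3883.36 / 1293142.23 = 0.003 cm/s

0.003


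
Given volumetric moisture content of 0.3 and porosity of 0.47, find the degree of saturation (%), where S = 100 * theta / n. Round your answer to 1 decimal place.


Step 1: S = 100 * theta_v / n
Step 2: S = 100 * 0.3 / 0.47
Step 3: S = 63.8%

63.8


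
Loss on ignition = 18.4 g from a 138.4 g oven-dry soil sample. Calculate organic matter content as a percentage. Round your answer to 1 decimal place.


Step 1: OM% = 100 * LOI / sample mass
Step 2: OM = 100 * 18.4 / 138.4
Step 3: OM = 13.3%

13.3


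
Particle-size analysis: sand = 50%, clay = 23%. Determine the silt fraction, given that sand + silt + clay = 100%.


Step 1: sand + silt + clay = 100%
Step 2: silt = 100 - sand - clay
Step 3: silt = 100 - 50 - 23
Step 4: silt = 27%

27


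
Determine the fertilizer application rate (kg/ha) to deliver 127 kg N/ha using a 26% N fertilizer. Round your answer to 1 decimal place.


Step 1: Fertilizer rate = target N / (N content / 100)
Step 2: Rate = 127 / (26 / 100)
Step 3: Rate = 127 / 0.26
Step 4: Rate = 488.5 kg/ha

488.5


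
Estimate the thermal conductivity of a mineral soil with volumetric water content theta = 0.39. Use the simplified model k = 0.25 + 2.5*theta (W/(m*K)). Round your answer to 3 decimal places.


Step 1: k = 0.25 + 2.5 * theta
Step 2: k = 0.25 + 2.5 * 0.39
Step 3: k = 0.25 + 0.975
Step 4: k = 1.225 W/(m*K)

1.225


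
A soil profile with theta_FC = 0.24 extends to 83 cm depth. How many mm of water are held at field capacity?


Step 1: Water (mm) = theta_FC * depth (cm) * 10
Step 2: Water = 0.24 * 83 * 10
Step 3: Water = 199.2 mm

199.2


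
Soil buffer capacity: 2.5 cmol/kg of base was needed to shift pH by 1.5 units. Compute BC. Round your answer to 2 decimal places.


Step 1: BC = change in base / change in pH
Step 2: BC = 2.5 / 1.5
Step 3: BC = 1.67 cmol/(kg*pH unit)

1.67


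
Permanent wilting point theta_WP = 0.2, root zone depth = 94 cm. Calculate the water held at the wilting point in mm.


Step 1: Water (mm) = theta_WP * depth * 10
Step 2: Water = 0.2 * 94 * 10
Step 3: Water = 188.0 mm

188.0


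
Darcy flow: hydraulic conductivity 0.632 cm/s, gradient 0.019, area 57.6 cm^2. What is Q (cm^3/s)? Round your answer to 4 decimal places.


Step 1: Apply Darcy's law: Q = K * i * A
Step 2: Q = 0.632 * 0.019 * 57.6
Step 3: Q = 0.6917 cm^3/s

0.6917


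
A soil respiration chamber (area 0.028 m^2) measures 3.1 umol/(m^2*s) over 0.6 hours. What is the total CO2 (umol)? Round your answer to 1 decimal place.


Step 1: Convert time to seconds: 0.6 hr * 3600 = 2160.0 s
Step 2: Total = flux * area * time_s
Step 3: Total = 3.1 * 0.028 * 2160.0
Step 4: Total = 187.5 umol

187.5


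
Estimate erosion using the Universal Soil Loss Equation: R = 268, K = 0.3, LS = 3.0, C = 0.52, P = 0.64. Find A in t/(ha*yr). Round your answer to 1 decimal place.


Step 1: A = R * K * LS * C * P
Step 2: R * K = 268 * 0.3 = 80.4
Step 3: (R*K) * LS = 80.4 * 3.0 = 241.2
Step 4: * C * P = 241.2 * 0.52 * 0.64 = 80.3
Step 5: A = 80.3 t/(ha*yr)

80.3


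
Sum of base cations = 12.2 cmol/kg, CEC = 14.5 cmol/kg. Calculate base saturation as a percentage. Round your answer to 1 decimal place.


Step 1: BS = 100 * (sum of bases) / CEC
Step 2: BS = 100 * 12.2 / 14.5
Step 3: BS = 84.1%

84.1


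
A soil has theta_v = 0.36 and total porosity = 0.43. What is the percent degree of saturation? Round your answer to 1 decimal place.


Step 1: S = 100 * theta_v / n
Step 2: S = 100 * 0.36 / 0.43
Step 3: S = 83.7%

83.7


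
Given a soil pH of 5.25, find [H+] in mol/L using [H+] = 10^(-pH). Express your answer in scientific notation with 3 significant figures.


Step 1: [H+] = 10^(-pH)
Step 2: [H+] = 10^(-5.25)
Step 3: [H+] = 5.62e-06 mol/L

5.62e-06


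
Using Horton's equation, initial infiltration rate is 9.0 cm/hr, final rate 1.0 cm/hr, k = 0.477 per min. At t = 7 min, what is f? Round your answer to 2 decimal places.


Step 1: f = fc + (f0 - fc) * exp(-k * t)
Step 2: exp(-0.477 * 7) = 0.035472
Step 3: f = 1.0 + (9.0 - 1.0) * 0.035472
Step 4: f = 1.0 + 8.0 * 0.035472
Step 5: f = 1.28 cm/hr

1.28


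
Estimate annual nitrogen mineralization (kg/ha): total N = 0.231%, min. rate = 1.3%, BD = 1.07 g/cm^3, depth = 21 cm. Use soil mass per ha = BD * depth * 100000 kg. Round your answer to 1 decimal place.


Step 1: Soil mass per ha = BD * depth * 100000 = 1.07 * 21 * 100000 = 2247000 kg
Step 2: Total N pool = soil mass * N%/100 = 2247000 * 0.231/100 = 5190.57 kg/ha
Step 3: N mineralized = N pool * rate%/100 = 5190.57 * 1.3/100 = 67.5 kg/ha/yr

67.5


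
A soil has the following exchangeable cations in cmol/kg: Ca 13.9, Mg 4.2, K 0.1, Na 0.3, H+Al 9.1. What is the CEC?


Step 1: CEC = Ca + Mg + K + Na + (H+Al)
Step 2: CEC = 13.9 + 4.2 + 0.1 + 0.3 + 9.1
Step 3: CEC = 27.6 cmol/kg

27.6


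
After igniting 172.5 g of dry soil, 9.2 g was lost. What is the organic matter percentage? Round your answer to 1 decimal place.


Step 1: OM% = 100 * LOI / sample mass
Step 2: OM = 100 * 9.2 / 172.5
Step 3: OM = 5.3%

5.3


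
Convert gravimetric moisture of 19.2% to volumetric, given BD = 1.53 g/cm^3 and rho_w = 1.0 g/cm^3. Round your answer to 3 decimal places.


Step 1: theta = (w / 100) * BD / rho_w
Step 2: theta = (19.2 / 100) * 1.53 / 1.0
Step 3: theta = 0.192 * 1.53
Step 4: theta = 0.294

0.294


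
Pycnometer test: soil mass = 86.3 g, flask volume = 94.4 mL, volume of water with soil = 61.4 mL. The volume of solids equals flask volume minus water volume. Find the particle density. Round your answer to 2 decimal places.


Step 1: Volume of solids = flask volume - water volume with soil
Step 2: V_solids = 94.4 - 61.4 = 33.0 mL
Step 3: Particle density = mass / V_solids = 86.3 / 33.0 = 2.62 g/cm^3

2.62


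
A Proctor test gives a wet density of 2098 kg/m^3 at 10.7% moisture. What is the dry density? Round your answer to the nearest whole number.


Step 1: Dry density = wet density / (1 + w/100)
Step 2: Dry density = 2098 / (1 + 10.7/100)
Step 3: Dry density = 2098 / 1.107
Step 4: Dry density = 1895 kg/m^3

1895


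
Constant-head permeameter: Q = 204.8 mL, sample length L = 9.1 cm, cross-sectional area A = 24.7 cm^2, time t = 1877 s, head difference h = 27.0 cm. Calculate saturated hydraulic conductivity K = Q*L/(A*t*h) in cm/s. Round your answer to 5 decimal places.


Step 1: K = Q * L / (A * t * h)
Step 2: Numerator = 204.8 * 9.1 = 1863.68
Step 3: Denominator = 24.7 * 1877 * 27.0 = 1251771.3
Step 4: K = 1863.68 / 1251771.3 = 0.00149 cm/s

0.00149


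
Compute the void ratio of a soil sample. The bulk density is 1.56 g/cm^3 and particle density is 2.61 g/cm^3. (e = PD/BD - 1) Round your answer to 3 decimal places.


Step 1: e = PD / BD - 1
Step 2: e = 2.61 / 1.56 - 1
Step 3: e = 1.67308 - 1
Step 4: e = 0.673

0.673


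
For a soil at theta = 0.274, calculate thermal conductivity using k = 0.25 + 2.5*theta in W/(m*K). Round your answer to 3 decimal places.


Step 1: k = 0.25 + 2.5 * theta
Step 2: k = 0.25 + 2.5 * 0.274
Step 3: k = 0.25 + 0.685
Step 4: k = 0.935 W/(m*K)

0.935


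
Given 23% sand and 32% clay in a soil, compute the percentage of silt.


Step 1: sand + silt + clay = 100%
Step 2: silt = 100 - sand - clay
Step 3: silt = 100 - 23 - 32
Step 4: silt = 45%

45


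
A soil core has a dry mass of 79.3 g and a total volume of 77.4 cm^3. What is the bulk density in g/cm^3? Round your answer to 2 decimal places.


Step 1: Identify the formula: BD = dry mass / volume
Step 2: Substitute values: BD = 79.3 / 77.4
Step 3: BD = 1.02 g/cm^3

1.02


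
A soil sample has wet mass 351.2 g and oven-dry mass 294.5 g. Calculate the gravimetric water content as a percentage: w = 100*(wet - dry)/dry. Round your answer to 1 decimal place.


Step 1: Water mass = wet - dry = 351.2 - 294.5 = 56.7 g
Step 2: w = 100 * water mass / dry mass
Step 3: w = 100 * 56.7 / 294.5 = 19.3%

19.3


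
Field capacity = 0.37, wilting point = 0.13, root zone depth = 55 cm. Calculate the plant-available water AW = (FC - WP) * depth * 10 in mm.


Step 1: Available water = (FC - WP) * depth * 10
Step 2: AW = (0.37 - 0.13) * 55 * 10
Step 3: AW = 0.24 * 55 * 10
Step 4: AW = 132.0 mm

132.0


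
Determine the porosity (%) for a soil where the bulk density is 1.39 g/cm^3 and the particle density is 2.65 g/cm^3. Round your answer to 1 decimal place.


Step 1: Formula: n = 100 * (1 - BD / PD)
Step 2: n = 100 * (1 - 1.39 / 2.65)
Step 3: n = 100 * (1 - 0.52453)
Step 4: n = 47.5%

47.5


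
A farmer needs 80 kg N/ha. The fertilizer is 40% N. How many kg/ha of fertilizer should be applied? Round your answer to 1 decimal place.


Step 1: Fertilizer rate = target N / (N content / 100)
Step 2: Rate = 80 / (40 / 100)
Step 3: Rate = 80 / 0.4
Step 4: Rate = 200.0 kg/ha

200.0


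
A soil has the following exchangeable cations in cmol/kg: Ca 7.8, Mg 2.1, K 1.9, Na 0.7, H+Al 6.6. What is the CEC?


Step 1: CEC = Ca + Mg + K + Na + (H+Al)
Step 2: CEC = 7.8 + 2.1 + 1.9 + 0.7 + 6.6
Step 3: CEC = 19.1 cmol/kg

19.1


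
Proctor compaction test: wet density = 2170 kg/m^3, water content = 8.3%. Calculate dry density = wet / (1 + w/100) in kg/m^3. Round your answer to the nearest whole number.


Step 1: Dry density = wet density / (1 + w/100)
Step 2: Dry density = 2170 / (1 + 8.3/100)
Step 3: Dry density = 2170 / 1.083
Step 4: Dry density = 2004 kg/m^3

2004


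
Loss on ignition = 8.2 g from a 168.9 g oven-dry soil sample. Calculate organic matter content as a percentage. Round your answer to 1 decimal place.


Step 1: OM% = 100 * LOI / sample mass
Step 2: OM = 100 * 8.2 / 168.9
Step 3: OM = 4.9%

4.9


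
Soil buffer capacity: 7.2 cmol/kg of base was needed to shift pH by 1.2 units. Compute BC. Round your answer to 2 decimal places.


Step 1: BC = change in base / change in pH
Step 2: BC = 7.2 / 1.2
Step 3: BC = 6.0 cmol/(kg*pH unit)

6.0


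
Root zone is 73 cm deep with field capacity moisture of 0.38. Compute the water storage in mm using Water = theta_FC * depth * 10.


Step 1: Water (mm) = theta_FC * depth (cm) * 10
Step 2: Water = 0.38 * 73 * 10
Step 3: Water = 277.4 mm

277.4


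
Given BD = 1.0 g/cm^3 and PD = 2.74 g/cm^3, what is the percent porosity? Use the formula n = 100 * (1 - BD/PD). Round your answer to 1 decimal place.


Step 1: Formula: n = 100 * (1 - BD / PD)
Step 2: n = 100 * (1 - 1.0 / 2.74)
Step 3: n = 100 * (1 - 0.36496)
Step 4: n = 63.5%

63.5


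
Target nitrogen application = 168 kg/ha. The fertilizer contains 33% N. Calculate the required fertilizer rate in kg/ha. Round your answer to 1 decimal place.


Step 1: Fertilizer rate = target N / (N content / 100)
Step 2: Rate = 168 / (33 / 100)
Step 3: Rate = 168 / 0.33
Step 4: Rate = 509.1 kg/ha

509.1


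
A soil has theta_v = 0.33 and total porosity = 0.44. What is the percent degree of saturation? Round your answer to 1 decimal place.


Step 1: S = 100 * theta_v / n
Step 2: S = 100 * 0.33 / 0.44
Step 3: S = 75.0%

75.0


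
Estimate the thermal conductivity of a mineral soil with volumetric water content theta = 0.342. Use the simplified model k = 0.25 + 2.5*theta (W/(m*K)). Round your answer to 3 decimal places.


Step 1: k = 0.25 + 2.5 * theta
Step 2: k = 0.25 + 2.5 * 0.342
Step 3: k = 0.25 + 0.855
Step 4: k = 1.105 W/(m*K)

1.105


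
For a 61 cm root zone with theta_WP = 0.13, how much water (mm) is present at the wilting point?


Step 1: Water (mm) = theta_WP * depth * 10
Step 2: Water = 0.13 * 61 * 10
Step 3: Water = 79.3 mm

79.3


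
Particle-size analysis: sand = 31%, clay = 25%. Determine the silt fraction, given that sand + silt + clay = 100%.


Step 1: sand + silt + clay = 100%
Step 2: silt = 100 - sand - clay
Step 3: silt = 100 - 31 - 25
Step 4: silt = 44%

44


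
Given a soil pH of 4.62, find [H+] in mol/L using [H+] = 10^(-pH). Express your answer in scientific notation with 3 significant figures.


Step 1: [H+] = 10^(-pH)
Step 2: [H+] = 10^(-4.62)
Step 3: [H+] = 2.40e-05 mol/L

2.40e-05


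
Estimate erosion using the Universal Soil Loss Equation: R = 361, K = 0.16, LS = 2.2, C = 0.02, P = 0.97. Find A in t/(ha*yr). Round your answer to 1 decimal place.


Step 1: A = R * K * LS * C * P
Step 2: R * K = 361 * 0.16 = 57.76
Step 3: (R*K) * LS = 57.76 * 2.2 = 127.072
Step 4: * C * P = 127.072 * 0.02 * 0.97 = 2.5
Step 5: A = 2.5 t/(ha*yr)

2.5


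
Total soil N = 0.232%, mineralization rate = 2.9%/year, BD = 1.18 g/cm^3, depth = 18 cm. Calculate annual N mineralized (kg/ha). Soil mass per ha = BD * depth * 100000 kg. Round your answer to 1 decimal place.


Step 1: Soil mass per ha = BD * depth * 100000 = 1.18 * 18 * 100000 = 2124000 kg
Step 2: Total N pool = soil mass * N%/100 = 2124000 * 0.232/100 = 4927.68 kg/ha
Step 3: N mineralized = N pool * rate%/100 = 4927.68 * 2.9/100 = 142.9 kg/ha/yr

142.9


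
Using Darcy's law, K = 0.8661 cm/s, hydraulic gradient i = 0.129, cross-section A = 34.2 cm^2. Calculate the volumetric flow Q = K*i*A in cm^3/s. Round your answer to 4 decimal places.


Step 1: Apply Darcy's law: Q = K * i * A
Step 2: Q = 0.8661 * 0.129 * 34.2
Step 3: Q = 3.8211 cm^3/s

3.8211


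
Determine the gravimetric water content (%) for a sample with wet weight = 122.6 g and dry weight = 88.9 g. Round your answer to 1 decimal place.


Step 1: Water mass = wet - dry = 122.6 - 88.9 = 33.7 g
Step 2: w = 100 * water mass / dry mass
Step 3: w = 100 * 33.7 / 88.9 = 37.9%

37.9


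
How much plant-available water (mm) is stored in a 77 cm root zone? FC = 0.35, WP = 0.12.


Step 1: Available water = (FC - WP) * depth * 10
Step 2: AW = (0.35 - 0.12) * 77 * 10
Step 3: AW = 0.23 * 77 * 10
Step 4: AW = 177.1 mm

177.1


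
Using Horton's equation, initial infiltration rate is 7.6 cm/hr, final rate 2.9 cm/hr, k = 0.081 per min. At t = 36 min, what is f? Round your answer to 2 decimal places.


Step 1: f = fc + (f0 - fc) * exp(-k * t)
Step 2: exp(-0.081 * 36) = 0.05415
Step 3: f = 2.9 + (7.6 - 2.9) * 0.05415
Step 4: f = 2.9 + 4.7 * 0.05415
Step 5: f = 3.15 cm/hr

3.15


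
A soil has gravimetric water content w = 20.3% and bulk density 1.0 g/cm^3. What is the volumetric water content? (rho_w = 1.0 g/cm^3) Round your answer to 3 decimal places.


Step 1: theta = (w / 100) * BD / rho_w
Step 2: theta = (20.3 / 100) * 1.0 / 1.0
Step 3: theta = 0.203 * 1.0
Step 4: theta = 0.203

0.203


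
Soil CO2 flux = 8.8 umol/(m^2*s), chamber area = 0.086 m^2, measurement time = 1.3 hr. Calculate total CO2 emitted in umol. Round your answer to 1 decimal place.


Step 1: Convert time to seconds: 1.3 hr * 3600 = 4680.0 s
Step 2: Total = flux * area * time_s
Step 3: Total = 8.8 * 0.086 * 4680.0
Step 4: Total = 3541.8 umol

3541.8


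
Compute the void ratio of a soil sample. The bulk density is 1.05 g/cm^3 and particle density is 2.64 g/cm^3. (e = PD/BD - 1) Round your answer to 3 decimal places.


Step 1: e = PD / BD - 1
Step 2: e = 2.64 / 1.05 - 1
Step 3: e = 2.51429 - 1
Step 4: e = 1.514

1.514


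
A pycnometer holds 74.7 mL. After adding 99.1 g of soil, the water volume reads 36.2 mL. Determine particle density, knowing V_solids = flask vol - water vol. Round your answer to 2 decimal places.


Step 1: Volume of solids = flask volume - water volume with soil
Step 2: V_solids = 74.7 - 36.2 = 38.5 mL
Step 3: Particle density = mass / V_solids = 99.1 / 38.5 = 2.57 g/cm^3

2.57


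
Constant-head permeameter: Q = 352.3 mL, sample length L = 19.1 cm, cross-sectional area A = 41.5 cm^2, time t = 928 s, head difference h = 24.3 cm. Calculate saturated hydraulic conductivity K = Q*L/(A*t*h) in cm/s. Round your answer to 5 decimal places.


Step 1: K = Q * L / (A * t * h)
Step 2: Numerator = 352.3 * 19.1 = 6728.93
Step 3: Denominator = 41.5 * 928 * 24.3 = 935841.6
Step 4: K = 6728.93 / 935841.6 = 0.00719 cm/s

0.00719


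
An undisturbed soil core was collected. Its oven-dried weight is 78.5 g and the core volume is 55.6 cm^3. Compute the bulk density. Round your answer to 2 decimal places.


Step 1: Identify the formula: BD = dry mass / volume
Step 2: Substitute values: BD = 78.5 / 55.6
Step 3: BD = 1.41 g/cm^3

1.41


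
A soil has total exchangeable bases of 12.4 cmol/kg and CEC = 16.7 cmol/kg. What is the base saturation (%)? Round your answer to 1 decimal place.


Step 1: BS = 100 * (sum of bases) / CEC
Step 2: BS = 100 * 12.4 / 16.7
Step 3: BS = 74.3%

74.3


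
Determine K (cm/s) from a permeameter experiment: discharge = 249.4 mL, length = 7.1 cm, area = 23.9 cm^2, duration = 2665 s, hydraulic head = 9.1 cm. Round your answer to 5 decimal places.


Step 1: K = Q * L / (A * t * h)
Step 2: Numerator = 249.4 * 7.1 = 1770.74
Step 3: Denominator = 23.9 * 2665 * 9.1 = 579610.85
Step 4: K = 1770.74 / 579610.85 = 0.00306 cm/s

0.00306


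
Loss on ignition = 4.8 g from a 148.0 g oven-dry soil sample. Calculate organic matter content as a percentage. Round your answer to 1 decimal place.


Step 1: OM% = 100 * LOI / sample mass
Step 2: OM = 100 * 4.8 / 148.0
Step 3: OM = 3.2%

3.2


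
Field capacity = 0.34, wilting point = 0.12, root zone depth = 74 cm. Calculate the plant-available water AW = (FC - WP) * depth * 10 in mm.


Step 1: Available water = (FC - WP) * depth * 10
Step 2: AW = (0.34 - 0.12) * 74 * 10
Step 3: AW = 0.22 * 74 * 10
Step 4: AW = 162.8 mm

162.8


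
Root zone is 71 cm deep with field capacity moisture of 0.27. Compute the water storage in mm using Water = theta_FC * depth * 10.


Step 1: Water (mm) = theta_FC * depth (cm) * 10
Step 2: Water = 0.27 * 71 * 10
Step 3: Water = 191.7 mm

191.7


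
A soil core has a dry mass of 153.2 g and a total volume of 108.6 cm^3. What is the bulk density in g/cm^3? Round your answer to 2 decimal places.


Step 1: Identify the formula: BD = dry mass / volume
Step 2: Substitute values: BD = 153.2 / 108.6
Step 3: BD = 1.41 g/cm^3

1.41


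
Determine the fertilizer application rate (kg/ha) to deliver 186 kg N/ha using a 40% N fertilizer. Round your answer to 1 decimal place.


Step 1: Fertilizer rate = target N / (N content / 100)
Step 2: Rate = 186 / (40 / 100)
Step 3: Rate = 186 / 0.4
Step 4: Rate = 465.0 kg/ha

465.0


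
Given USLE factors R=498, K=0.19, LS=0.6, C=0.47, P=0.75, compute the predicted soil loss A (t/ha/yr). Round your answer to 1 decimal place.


Step 1: A = R * K * LS * C * P
Step 2: R * K = 498 * 0.19 = 94.62
Step 3: (R*K) * LS = 94.62 * 0.6 = 56.772
Step 4: * C * P = 56.772 * 0.47 * 0.75 = 20.0
Step 5: A = 20.0 t/(ha*yr)

20.0


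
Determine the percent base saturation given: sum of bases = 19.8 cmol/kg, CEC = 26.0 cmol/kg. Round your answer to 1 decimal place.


Step 1: BS = 100 * (sum of bases) / CEC
Step 2: BS = 100 * 19.8 / 26.0
Step 3: BS = 76.2%

76.2


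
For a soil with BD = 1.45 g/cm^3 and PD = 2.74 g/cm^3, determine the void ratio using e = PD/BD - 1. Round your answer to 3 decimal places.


Step 1: e = PD / BD - 1
Step 2: e = 2.74 / 1.45 - 1
Step 3: e = 1.88966 - 1
Step 4: e = 0.89

0.89


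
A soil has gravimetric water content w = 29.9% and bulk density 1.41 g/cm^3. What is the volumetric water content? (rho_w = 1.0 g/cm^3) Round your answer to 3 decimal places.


Step 1: theta = (w / 100) * BD / rho_w
Step 2: theta = (29.9 / 100) * 1.41 / 1.0
Step 3: theta = 0.299 * 1.41
Step 4: theta = 0.422

0.422


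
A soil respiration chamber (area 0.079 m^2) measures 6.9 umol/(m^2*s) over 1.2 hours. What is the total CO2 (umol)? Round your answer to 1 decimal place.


Step 1: Convert time to seconds: 1.2 hr * 3600 = 4320.0 s
Step 2: Total = flux * area * time_s
Step 3: Total = 6.9 * 0.079 * 4320.0
Step 4: Total = 2354.8 umol

2354.8


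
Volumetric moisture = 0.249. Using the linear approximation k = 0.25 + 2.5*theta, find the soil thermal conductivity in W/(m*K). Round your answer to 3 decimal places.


Step 1: k = 0.25 + 2.5 * theta
Step 2: k = 0.25 + 2.5 * 0.249
Step 3: k = 0.25 + 0.623
Step 4: k = 0.873 W/(m*K)

0.873


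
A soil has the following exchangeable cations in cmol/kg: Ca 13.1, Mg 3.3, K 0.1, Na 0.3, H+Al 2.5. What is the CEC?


Step 1: CEC = Ca + Mg + K + Na + (H+Al)
Step 2: CEC = 13.1 + 3.3 + 0.1 + 0.3 + 2.5
Step 3: CEC = 19.3 cmol/kg

19.3


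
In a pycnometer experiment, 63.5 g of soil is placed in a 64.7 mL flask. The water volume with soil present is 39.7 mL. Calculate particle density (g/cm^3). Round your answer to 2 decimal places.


Step 1: Volume of solids = flask volume - water volume with soil
Step 2: V_solids = 64.7 - 39.7 = 25.0 mL
Step 3: Particle density = mass / V_solids = 63.5 / 25.0 = 2.54 g/cm^3

2.54


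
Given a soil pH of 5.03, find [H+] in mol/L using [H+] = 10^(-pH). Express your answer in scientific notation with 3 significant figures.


Step 1: [H+] = 10^(-pH)
Step 2: [H+] = 10^(-5.03)
Step 3: [H+] = 9.33e-06 mol/L

9.33e-06


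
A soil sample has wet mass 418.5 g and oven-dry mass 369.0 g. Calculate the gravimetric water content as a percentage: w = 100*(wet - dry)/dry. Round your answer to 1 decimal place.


Step 1: Water mass = wet - dry = 418.5 - 369.0 = 49.5 g
Step 2: w = 100 * water mass / dry mass
Step 3: w = 100 * 49.5 / 369.0 = 13.4%

13.4


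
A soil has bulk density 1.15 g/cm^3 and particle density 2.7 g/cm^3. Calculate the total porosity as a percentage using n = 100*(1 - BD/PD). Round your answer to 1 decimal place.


Step 1: Formula: n = 100 * (1 - BD / PD)
Step 2: n = 100 * (1 - 1.15 / 2.7)
Step 3: n = 100 * (1 - 0.42593)
Step 4: n = 57.4%

57.4


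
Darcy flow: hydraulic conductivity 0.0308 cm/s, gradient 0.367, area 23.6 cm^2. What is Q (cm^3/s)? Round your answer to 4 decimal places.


Step 1: Apply Darcy's law: Q = K * i * A
Step 2: Q = 0.0308 * 0.367 * 23.6
Step 3: Q = 0.2668 cm^3/s

0.2668


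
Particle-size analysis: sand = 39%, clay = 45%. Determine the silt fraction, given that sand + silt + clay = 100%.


Step 1: sand + silt + clay = 100%
Step 2: silt = 100 - sand - clay
Step 3: silt = 100 - 39 - 45
Step 4: silt = 16%

16


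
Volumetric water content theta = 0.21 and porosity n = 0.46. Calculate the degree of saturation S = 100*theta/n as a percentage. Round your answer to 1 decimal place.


Step 1: S = 100 * theta_v / n
Step 2: S = 100 * 0.21 / 0.46
Step 3: S = 45.7%

45.7


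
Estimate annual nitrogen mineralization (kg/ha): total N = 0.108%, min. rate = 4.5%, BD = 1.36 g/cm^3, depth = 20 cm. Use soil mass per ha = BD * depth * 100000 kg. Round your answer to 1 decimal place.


Step 1: Soil mass per ha = BD * depth * 100000 = 1.36 * 20 * 100000 = 2720000 kg
Step 2: Total N pool = soil mass * N%/100 = 2720000 * 0.108/100 = 2937.6 kg/ha
Step 3: N mineralized = N pool * rate%/100 = 2937.6 * 4.5/100 = 132.2 kg/ha/yr

132.2


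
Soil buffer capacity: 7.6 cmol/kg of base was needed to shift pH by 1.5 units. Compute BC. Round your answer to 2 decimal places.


Step 1: BC = change in base / change in pH
Step 2: BC = 7.6 / 1.5
Step 3: BC = 5.07 cmol/(kg*pH unit)

5.07


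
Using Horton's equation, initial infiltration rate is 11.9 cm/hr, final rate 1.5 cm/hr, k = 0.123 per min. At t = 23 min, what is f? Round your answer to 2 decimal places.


Step 1: f = fc + (f0 - fc) * exp(-k * t)
Step 2: exp(-0.123 * 23) = 0.059072
Step 3: f = 1.5 + (11.9 - 1.5) * 0.059072
Step 4: f = 1.5 + 10.4 * 0.059072
Step 5: f = 2.11 cm/hr

2.11


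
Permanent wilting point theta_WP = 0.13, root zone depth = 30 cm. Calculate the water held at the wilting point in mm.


Step 1: Water (mm) = theta_WP * depth * 10
Step 2: Water = 0.13 * 30 * 10
Step 3: Water = 39.0 mm

39.0


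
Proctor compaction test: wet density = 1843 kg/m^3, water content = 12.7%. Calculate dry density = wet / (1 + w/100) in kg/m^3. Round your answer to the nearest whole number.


Step 1: Dry density = wet density / (1 + w/100)
Step 2: Dry density = 1843 / (1 + 12.7/100)
Step 3: Dry density = 1843 / 1.127
Step 4: Dry density = 1635 kg/m^3

1635


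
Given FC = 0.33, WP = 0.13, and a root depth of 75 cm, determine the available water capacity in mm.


Step 1: Available water = (FC - WP) * depth * 10
Step 2: AW = (0.33 - 0.13) * 75 * 10
Step 3: AW = 0.2 * 75 * 10
Step 4: AW = 150.0 mm

150.0


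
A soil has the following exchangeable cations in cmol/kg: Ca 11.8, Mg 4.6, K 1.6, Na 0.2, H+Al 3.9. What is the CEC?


Step 1: CEC = Ca + Mg + K + Na + (H+Al)
Step 2: CEC = 11.8 + 4.6 + 1.6 + 0.2 + 3.9
Step 3: CEC = 22.1 cmol/kg

22.1


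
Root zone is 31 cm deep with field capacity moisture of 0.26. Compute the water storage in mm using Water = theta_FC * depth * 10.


Step 1: Water (mm) = theta_FC * depth (cm) * 10
Step 2: Water = 0.26 * 31 * 10
Step 3: Water = 80.6 mm

80.6


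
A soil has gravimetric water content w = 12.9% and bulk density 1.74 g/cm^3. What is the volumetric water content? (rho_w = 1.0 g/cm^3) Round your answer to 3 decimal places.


Step 1: theta = (w / 100) * BD / rho_w
Step 2: theta = (12.9 / 100) * 1.74 / 1.0
Step 3: theta = 0.129 * 1.74
Step 4: theta = 0.224

0.224


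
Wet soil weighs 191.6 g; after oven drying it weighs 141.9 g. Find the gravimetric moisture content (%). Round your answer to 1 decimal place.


Step 1: Water mass = wet - dry = 191.6 - 141.9 = 49.7 g
Step 2: w = 100 * water mass / dry mass
Step 3: w = 100 * 49.7 / 141.9 = 35.0%

35.0


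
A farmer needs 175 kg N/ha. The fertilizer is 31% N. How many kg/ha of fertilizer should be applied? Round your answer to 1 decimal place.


Step 1: Fertilizer rate = target N / (N content / 100)
Step 2: Rate = 175 / (31 / 100)
Step 3: Rate = 175 / 0.31
Step 4: Rate = 564.5 kg/ha

564.5


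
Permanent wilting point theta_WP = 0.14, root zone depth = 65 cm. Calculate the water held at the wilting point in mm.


Step 1: Water (mm) = theta_WP * depth * 10
Step 2: Water = 0.14 * 65 * 10
Step 3: Water = 91.0 mm

91.0


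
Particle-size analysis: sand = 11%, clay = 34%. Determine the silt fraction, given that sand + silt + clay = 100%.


Step 1: sand + silt + clay = 100%
Step 2: silt = 100 - sand - clay
Step 3: silt = 100 - 11 - 34
Step 4: silt = 55%

55


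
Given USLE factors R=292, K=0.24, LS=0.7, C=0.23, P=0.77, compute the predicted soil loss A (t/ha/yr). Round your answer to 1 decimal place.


Step 1: A = R * K * LS * C * P
Step 2: R * K = 292 * 0.24 = 70.08
Step 3: (R*K) * LS = 70.08 * 0.7 = 49.056
Step 4: * C * P = 49.056 * 0.23 * 0.77 = 8.7
Step 5: A = 8.7 t/(ha*yr)

8.7


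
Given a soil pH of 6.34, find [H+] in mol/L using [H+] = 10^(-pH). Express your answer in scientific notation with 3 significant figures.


Step 1: [H+] = 10^(-pH)
Step 2: [H+] = 10^(-6.34)
Step 3: [H+] = 4.57e-07 mol/L

4.57e-07


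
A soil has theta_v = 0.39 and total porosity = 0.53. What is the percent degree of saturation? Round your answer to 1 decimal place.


Step 1: S = 100 * theta_v / n
Step 2: S = 100 * 0.39 / 0.53
Step 3: S = 73.6%

73.6


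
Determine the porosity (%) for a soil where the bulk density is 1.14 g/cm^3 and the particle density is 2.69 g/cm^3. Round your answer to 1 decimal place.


Step 1: Formula: n = 100 * (1 - BD / PD)
Step 2: n = 100 * (1 - 1.14 / 2.69)
Step 3: n = 100 * (1 - 0.42379)
Step 4: n = 57.6%

57.6


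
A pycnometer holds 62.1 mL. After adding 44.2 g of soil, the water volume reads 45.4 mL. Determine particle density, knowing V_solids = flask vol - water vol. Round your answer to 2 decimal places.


Step 1: Volume of solids = flask volume - water volume with soil
Step 2: V_solids = 62.1 - 45.4 = 16.7 mL
Step 3: Particle density = mass / V_solids = 44.2 / 16.7 = 2.65 g/cm^3

2.65


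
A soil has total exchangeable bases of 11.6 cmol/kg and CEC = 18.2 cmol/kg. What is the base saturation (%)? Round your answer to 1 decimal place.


Step 1: BS = 100 * (sum of bases) / CEC
Step 2: BS = 100 * 11.6 / 18.2
Step 3: BS = 63.7%

63.7


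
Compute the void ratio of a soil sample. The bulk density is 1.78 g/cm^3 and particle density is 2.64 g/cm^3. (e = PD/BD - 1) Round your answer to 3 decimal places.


Step 1: e = PD / BD - 1
Step 2: e = 2.64 / 1.78 - 1
Step 3: e = 1.48315 - 1
Step 4: e = 0.483

0.483


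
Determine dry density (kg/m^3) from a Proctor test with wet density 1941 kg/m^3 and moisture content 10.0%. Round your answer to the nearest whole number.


Step 1: Dry density = wet density / (1 + w/100)
Step 2: Dry density = 1941 / (1 + 10.0/100)
Step 3: Dry density = 1941 / 1.1
Step 4: Dry density = 1765 kg/m^3

1765


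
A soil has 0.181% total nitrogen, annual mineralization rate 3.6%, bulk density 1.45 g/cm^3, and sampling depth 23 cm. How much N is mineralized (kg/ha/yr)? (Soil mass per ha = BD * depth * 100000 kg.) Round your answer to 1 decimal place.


Step 1: Soil mass per ha = BD * depth * 100000 = 1.45 * 23 * 100000 = 3335000 kg
Step 2: Total N pool = soil mass * N%/100 = 3335000 * 0.181/100 = 6036.35 kg/ha
Step 3: N mineralized = N pool * rate%/100 = 6036.35 * 3.6/100 = 217.3 kg/ha/yr

217.3


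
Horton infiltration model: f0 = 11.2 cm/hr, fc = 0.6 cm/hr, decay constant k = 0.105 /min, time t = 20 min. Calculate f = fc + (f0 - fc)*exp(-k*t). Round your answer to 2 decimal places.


Step 1: f = fc + (f0 - fc) * exp(-k * t)
Step 2: exp(-0.105 * 20) = 0.122456
Step 3: f = 0.6 + (11.2 - 0.6) * 0.122456
Step 4: f = 0.6 + 10.6 * 0.122456
Step 5: f = 1.9 cm/hr

1.9


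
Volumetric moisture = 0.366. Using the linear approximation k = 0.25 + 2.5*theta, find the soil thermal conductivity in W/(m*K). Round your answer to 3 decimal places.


Step 1: k = 0.25 + 2.5 * theta
Step 2: k = 0.25 + 2.5 * 0.366
Step 3: k = 0.25 + 0.915
Step 4: k = 1.165 W/(m*K)

1.165


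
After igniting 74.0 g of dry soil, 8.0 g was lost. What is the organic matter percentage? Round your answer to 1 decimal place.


Step 1: OM% = 100 * LOI / sample mass
Step 2: OM = 100 * 8.0 / 74.0
Step 3: OM = 10.8%

10.8


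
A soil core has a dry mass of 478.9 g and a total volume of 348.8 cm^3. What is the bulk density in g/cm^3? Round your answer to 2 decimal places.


Step 1: Identify the formula: BD = dry mass / volume
Step 2: Substitute values: BD = 478.9 / 348.8
Step 3: BD = 1.37 g/cm^3

1.37


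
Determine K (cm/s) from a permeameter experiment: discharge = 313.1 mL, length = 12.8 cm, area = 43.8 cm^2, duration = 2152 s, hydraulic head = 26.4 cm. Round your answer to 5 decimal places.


Step 1: K = Q * L / (A * t * h)
Step 2: Numerator = 313.1 * 12.8 = 4007.68
Step 3: Denominator = 43.8 * 2152 * 26.4 = 2488400.64
Step 4: K = 4007.68 / 2488400.64 = 0.00161 cm/s

0.00161


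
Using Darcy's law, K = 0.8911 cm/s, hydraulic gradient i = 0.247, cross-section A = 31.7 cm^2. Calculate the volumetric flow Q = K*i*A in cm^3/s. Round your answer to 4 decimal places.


Step 1: Apply Darcy's law: Q = K * i * A
Step 2: Q = 0.8911 * 0.247 * 31.7
Step 3: Q = 6.9772 cm^3/s

6.9772


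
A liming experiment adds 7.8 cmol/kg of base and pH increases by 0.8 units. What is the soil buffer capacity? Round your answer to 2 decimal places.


Step 1: BC = change in base / change in pH
Step 2: BC = 7.8 / 0.8
Step 3: BC = 9.75 cmol/(kg*pH unit)

9.75


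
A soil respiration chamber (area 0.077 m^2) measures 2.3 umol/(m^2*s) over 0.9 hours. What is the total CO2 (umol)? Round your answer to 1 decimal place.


Step 1: Convert time to seconds: 0.9 hr * 3600 = 3240.0 s
Step 2: Total = flux * area * time_s
Step 3: Total = 2.3 * 0.077 * 3240.0
Step 4: Total = 573.8 umol

573.8


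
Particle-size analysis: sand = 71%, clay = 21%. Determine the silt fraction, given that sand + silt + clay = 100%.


Step 1: sand + silt + clay = 100%
Step 2: silt = 100 - sand - clay
Step 3: silt = 100 - 71 - 21
Step 4: silt = 8%

8


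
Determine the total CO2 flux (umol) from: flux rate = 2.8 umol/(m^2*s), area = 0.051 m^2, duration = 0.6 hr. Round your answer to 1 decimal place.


Step 1: Convert time to seconds: 0.6 hr * 3600 = 2160.0 s
Step 2: Total = flux * area * time_s
Step 3: Total = 2.8 * 0.051 * 2160.0
Step 4: Total = 308.4 umol

308.4


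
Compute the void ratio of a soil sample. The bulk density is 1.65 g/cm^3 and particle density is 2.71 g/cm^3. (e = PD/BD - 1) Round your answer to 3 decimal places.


Step 1: e = PD / BD - 1
Step 2: e = 2.71 / 1.65 - 1
Step 3: e = 1.64242 - 1
Step 4: e = 0.642

0.642


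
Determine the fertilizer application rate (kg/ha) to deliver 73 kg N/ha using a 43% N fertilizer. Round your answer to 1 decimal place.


Step 1: Fertilizer rate = target N / (N content / 100)
Step 2: Rate = 73 / (43 / 100)
Step 3: Rate = 73 / 0.43
Step 4: Rate = 169.8 kg/ha

169.8


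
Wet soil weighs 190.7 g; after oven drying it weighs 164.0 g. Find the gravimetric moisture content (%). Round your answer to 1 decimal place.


Step 1: Water mass = wet - dry = 190.7 - 164.0 = 26.7 g
Step 2: w = 100 * water mass / dry mass
Step 3: w = 100 * 26.7 / 164.0 = 16.3%

16.3


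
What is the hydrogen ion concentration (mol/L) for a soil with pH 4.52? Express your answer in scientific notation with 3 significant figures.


Step 1: [H+] = 10^(-pH)
Step 2: [H+] = 10^(-4.52)
Step 3: [H+] = 3.02e-05 mol/L

3.02e-05


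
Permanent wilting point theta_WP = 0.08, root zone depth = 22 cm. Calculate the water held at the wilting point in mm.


Step 1: Water (mm) = theta_WP * depth * 10
Step 2: Water = 0.08 * 22 * 10
Step 3: Water = 17.6 mm

17.6


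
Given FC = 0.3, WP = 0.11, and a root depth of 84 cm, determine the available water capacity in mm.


Step 1: Available water = (FC - WP) * depth * 10
Step 2: AW = (0.3 - 0.11) * 84 * 10
Step 3: AW = 0.19 * 84 * 10
Step 4: AW = 159.6 mm

159.6


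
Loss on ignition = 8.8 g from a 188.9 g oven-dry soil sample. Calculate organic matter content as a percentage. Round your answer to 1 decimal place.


Step 1: OM% = 100 * LOI / sample mass
Step 2: OM = 100 * 8.8 / 188.9
Step 3: OM = 4.7%

4.7


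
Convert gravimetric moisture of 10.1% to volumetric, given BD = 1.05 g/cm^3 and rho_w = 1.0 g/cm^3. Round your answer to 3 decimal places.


Step 1: theta = (w / 100) * BD / rho_w
Step 2: theta = (10.1 / 100) * 1.05 / 1.0
Step 3: theta = 0.101 * 1.05
Step 4: theta = 0.106

0.106


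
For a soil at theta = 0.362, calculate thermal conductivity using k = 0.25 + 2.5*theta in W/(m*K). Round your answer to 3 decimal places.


Step 1: k = 0.25 + 2.5 * theta
Step 2: k = 0.25 + 2.5 * 0.362
Step 3: k = 0.25 + 0.905
Step 4: k = 1.155 W/(m*K)

1.155


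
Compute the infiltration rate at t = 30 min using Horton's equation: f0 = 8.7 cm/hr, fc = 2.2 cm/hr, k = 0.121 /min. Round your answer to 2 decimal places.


Step 1: f = fc + (f0 - fc) * exp(-k * t)
Step 2: exp(-0.121 * 30) = 0.026516
Step 3: f = 2.2 + (8.7 - 2.2) * 0.026516
Step 4: f = 2.2 + 6.5 * 0.026516
Step 5: f = 2.37 cm/hr

2.37


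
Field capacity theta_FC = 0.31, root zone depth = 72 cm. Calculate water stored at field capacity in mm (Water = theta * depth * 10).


Step 1: Water (mm) = theta_FC * depth (cm) * 10
Step 2: Water = 0.31 * 72 * 10
Step 3: Water = 223.2 mm

223.2


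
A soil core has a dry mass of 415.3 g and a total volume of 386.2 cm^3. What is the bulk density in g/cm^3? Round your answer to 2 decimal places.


Step 1: Identify the formula: BD = dry mass / volume
Step 2: Substitute values: BD = 415.3 / 386.2
Step 3: BD = 1.08 g/cm^3

1.08


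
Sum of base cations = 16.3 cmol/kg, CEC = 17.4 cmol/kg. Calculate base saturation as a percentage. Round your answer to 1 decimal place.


Step 1: BS = 100 * (sum of bases) / CEC
Step 2: BS = 100 * 16.3 / 17.4
Step 3: BS = 93.7%

93.7


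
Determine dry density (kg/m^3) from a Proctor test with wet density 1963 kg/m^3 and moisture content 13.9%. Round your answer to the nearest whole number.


Step 1: Dry density = wet density / (1 + w/100)
Step 2: Dry density = 1963 / (1 + 13.9/100)
Step 3: Dry density = 1963 / 1.139
Step 4: Dry density = 1723 kg/m^3

1723


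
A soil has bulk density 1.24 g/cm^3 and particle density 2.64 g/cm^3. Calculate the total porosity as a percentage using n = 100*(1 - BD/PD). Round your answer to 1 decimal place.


Step 1: Formula: n = 100 * (1 - BD / PD)
Step 2: n = 100 * (1 - 1.24 / 2.64)
Step 3: n = 100 * (1 - 0.4697)
Step 4: n = 53.0%

53.0


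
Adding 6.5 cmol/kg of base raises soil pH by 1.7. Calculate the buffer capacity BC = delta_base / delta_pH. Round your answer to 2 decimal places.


Step 1: BC = change in base / change in pH
Step 2: BC = 6.5 / 1.7
Step 3: BC = 3.82 cmol/(kg*pH unit)

3.82
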